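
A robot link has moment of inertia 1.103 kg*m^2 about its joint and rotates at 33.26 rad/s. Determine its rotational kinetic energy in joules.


KE = (1/2)*I*omega^2 = 0.5*1.103*33.26^2 = 610.0845

610.0845 J


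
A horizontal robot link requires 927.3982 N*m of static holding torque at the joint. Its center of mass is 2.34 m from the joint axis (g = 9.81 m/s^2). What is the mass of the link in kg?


m = tau / (g*L) = 927.3982 / (9.81 * 2.34) = 40.4000

40.4000 kg


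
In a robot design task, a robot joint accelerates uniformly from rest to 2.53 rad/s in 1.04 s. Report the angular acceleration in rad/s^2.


alpha = delta_omega / t = 2.53 / 1.04 = 2.4327

2.4327 rad/s^2


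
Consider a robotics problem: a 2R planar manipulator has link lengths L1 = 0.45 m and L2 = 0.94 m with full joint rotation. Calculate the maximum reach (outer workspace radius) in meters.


r_max = L1 + L2 = 0.45 + 0.94 = 1.3900

1.3900 m


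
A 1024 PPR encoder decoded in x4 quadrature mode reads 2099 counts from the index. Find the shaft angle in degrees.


angle = counts * 360 / (PPR*4) = 2099 * 360 / 4096 = 184.4824

184.4824 degrees


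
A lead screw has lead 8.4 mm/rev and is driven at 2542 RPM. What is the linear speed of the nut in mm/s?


v = lead * (RPM/60) = 8.4*2542/60 = 355.8800

355.8800 mm/s


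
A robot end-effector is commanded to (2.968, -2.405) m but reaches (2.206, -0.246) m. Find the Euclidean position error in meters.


dx = 2.206 - (2.968) = -0.7620, dy = -0.246 - (-2.405) = 2.1590
err = sqrt(0.580644 + 4.661281) = 2.2895

2.2895 m


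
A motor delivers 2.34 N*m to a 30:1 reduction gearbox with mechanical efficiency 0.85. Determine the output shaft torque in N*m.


tau_out = tau_in * N * eta = 2.34 * 30 * 0.85 = 59.6700

59.6700 N*m


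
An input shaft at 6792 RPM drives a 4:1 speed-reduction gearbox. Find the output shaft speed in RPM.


omega_out = omega_in / N = 6792 / 4 = 1698.0000

1698.0000 RPM


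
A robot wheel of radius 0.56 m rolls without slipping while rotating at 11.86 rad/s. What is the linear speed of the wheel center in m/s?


v = omega * r = 11.86 * 0.56 = 6.6416

6.6416 m/s


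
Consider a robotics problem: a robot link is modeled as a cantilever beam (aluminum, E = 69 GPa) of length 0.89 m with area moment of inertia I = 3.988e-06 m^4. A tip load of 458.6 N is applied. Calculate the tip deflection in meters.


delta = F*L^3/(3*E*I) = 458.6*0.89^3/(3*6.900e+10*3.988e-06)
      = 323.2987834/825516 = 3.9163e-04

3.9163e-04 m


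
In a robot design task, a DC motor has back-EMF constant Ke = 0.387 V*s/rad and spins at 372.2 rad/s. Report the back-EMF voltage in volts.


V_emf = Ke * omega = 0.387*372.2 = 144.0414

144.0414 V


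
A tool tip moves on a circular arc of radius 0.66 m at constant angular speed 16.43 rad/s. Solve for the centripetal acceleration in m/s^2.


a_c = omega^2 * r = 16.43^2 * 0.66 = 178.1636

178.1636 m/s^2


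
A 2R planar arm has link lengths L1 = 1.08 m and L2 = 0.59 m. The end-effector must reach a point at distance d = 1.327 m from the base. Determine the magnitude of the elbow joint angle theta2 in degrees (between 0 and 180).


cos(th2) = (d^2 - L1^2 - L2^2)/(2*L1*L2) = (1.327^2 - 1.08^2 - 0.59^2)/(2*1.08*0.59) = 0.19336864
th2 = acos(0.19336864) = 78.8506 deg

78.8506 degrees


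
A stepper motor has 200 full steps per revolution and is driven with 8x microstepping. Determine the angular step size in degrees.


step = 360/(200*8) = 360/1600 = 0.2250

0.2250 degrees


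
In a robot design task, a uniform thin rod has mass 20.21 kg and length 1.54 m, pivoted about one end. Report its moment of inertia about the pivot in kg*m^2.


I = (1/3)*m*L^2 = (1/3)*20.21*1.54^2 = 15.9767

15.9767 kg*m^2


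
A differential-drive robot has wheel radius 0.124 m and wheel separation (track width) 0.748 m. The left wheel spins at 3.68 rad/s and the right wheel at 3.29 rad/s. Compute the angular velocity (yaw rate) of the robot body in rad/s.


omega = r*(wR - wL)/L = 0.124*(3.29 - (3.68))/0.748 = -0.0647

-0.0647 rad/s


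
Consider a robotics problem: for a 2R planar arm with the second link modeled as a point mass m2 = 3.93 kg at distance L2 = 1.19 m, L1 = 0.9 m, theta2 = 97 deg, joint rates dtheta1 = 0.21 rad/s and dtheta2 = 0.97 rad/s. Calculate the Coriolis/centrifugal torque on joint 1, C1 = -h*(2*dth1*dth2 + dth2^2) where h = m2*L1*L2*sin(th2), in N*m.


h = m2*L1*L2*sin(th2) = 3.93*0.9*1.19*sin(97 deg) = 4.177657
C1 = -h*(2*0.21*0.97 + 0.97^2) = -4.177657*1.3483 = -5.6327

-5.6327 N*m


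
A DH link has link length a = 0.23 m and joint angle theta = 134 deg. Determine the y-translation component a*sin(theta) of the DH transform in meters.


a*sin(theta) = 0.23*sin(134 deg) = 0.1654

0.1654 m


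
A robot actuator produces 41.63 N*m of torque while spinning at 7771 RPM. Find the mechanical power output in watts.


omega = 7771 * 2*pi/60 = 813.777217 rad/s
P = tau * omega = 41.63 * 813.777217 = 33877.5455

33877.5455 W


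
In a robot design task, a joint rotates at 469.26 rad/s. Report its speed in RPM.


RPM = 469.26 * 60/(2*pi) = 4481.1029

4481.1029 RPM


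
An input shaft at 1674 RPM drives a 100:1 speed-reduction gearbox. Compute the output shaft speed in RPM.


omega_out = omega_in / N = 1674 / 100 = 16.7400

16.7400 RPM


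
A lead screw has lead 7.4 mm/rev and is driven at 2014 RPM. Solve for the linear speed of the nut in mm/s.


v = lead * (RPM/60) = 7.4*2014/60 = 248.3933

248.3933 mm/s


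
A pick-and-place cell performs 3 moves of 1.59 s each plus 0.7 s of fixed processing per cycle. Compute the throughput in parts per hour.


T_cycle = 3*1.59 + 0.7 = 5.4700 s
rate = 3600/T = 658.1353

658.1353 parts/hour


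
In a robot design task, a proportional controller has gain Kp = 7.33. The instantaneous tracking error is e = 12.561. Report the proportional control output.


u_P = Kp * e = 7.33 * 12.561 = 92.0721

92.0721


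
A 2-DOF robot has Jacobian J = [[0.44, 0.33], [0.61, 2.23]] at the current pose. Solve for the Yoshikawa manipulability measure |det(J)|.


det(J) = 0.44*2.23 - (0.33)*(0.61) = 0.7799
|det(J)| = 0.7799

0.7799


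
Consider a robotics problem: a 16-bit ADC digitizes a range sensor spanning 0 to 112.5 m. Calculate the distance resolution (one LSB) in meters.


res = range / 2^n = 112.5/2^16 = 112.5/65536 = 0.0017

0.0017 m


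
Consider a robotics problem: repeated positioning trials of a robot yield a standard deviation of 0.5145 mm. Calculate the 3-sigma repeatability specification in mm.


repeatability = 3*sigma = 3*0.5145 = 1.5435

1.5435 mm


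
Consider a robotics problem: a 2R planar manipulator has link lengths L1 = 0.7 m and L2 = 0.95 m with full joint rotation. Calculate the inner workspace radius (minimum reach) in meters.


r_min = |L1 - L2| = |0.7 - 0.95| = 0.2500

0.2500 m


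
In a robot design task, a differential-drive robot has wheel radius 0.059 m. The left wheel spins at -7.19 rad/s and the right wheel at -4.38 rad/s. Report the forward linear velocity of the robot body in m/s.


v = r*(wR + wL)/2 = 0.059*(-4.38 + -7.19)/2 = -0.3413

-0.3413 m/s


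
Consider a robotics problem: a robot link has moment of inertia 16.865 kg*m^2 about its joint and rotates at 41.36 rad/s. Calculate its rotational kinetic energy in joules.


KE = (1/2)*I*omega^2 = 0.5*16.865*41.36^2 = 14425.0528

14425.0528 J


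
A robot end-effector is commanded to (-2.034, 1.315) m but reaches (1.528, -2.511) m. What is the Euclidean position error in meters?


dx = 1.528 - (-2.034) = 3.5620, dy = -2.511 - (1.315) = -3.8260
err = sqrt(12.687844 + 14.638276) = 5.2274

5.2274 m


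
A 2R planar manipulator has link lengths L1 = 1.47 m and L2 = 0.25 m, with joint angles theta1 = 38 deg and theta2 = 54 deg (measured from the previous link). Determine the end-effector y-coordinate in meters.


y = L1*sin(th1) + L2*sin(th1+th2) = 1.47*sin(38 deg) + 0.25*sin(92 deg) = 1.1549

1.1549 m


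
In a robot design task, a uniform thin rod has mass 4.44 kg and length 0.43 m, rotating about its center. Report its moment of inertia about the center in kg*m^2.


I = (1/12)*m*L^2 = (1/12)*4.44*0.43^2 = 0.0684

0.0684 kg*m^2


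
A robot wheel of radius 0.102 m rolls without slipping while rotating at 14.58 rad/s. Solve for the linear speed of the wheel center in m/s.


v = omega * r = 14.58 * 0.102 = 1.4872

1.4872 m/s


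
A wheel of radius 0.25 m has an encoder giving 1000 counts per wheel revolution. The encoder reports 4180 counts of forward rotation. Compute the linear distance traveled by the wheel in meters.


revs = 4180/1000 = 4.180000
d = revs * 2*pi*r = 4.180000 * 2*pi*0.25 = 6.5659

6.5659 m


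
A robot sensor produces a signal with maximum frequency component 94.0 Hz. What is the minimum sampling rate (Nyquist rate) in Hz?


f_s,min = 2*f_max = 2*94.0 = 188.0000

188.0000 Hz


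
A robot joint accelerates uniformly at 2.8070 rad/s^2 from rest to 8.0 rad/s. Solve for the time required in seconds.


t = delta_omega / alpha = 8.0 / 2.8070 = 2.8500

2.8500 s


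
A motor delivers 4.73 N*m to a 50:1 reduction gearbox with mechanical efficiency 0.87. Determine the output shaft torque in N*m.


tau_out = tau_in * N * eta = 4.73 * 50 * 0.87 = 205.7550

205.7550 N*m


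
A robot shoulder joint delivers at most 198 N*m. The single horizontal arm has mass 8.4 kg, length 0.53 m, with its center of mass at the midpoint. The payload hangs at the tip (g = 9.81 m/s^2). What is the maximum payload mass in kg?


tau_arm = m_arm*g*(L/2) = 8.4*9.81*0.53/2 = 21.8371 N*m
tau_payload = tau_max - tau_arm = 198 - 21.8371 = 176.1629
m_payload = tau_payload / (g*L) = 176.1629 / (9.81*0.53) = 33.8820

33.8820 kg


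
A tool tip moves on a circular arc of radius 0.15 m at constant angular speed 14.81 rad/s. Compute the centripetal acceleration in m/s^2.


a_c = omega^2 * r = 14.81^2 * 0.15 = 32.9004

32.9004 m/s^2


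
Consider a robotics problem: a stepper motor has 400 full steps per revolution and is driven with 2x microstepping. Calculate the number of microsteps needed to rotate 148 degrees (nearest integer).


step_size = 360/(400*2) = 360/800 = 0.450000 deg
n = 148/(360/800) = 148*800/360 = 328.8889 -> 329

329 steps


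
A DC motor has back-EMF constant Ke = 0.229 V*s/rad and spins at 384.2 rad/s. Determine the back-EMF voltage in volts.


V_emf = Ke * omega = 0.229*384.2 = 87.9818

87.9818 V


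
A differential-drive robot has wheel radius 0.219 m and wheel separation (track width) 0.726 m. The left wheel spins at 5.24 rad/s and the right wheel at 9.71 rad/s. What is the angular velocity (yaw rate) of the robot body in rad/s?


omega = r*(wR - wL)/L = 0.219*(9.71 - (5.24))/0.726 = 1.3484

1.3484 rad/s


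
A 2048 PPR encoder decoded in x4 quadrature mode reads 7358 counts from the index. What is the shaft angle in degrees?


angle = counts * 360 / (PPR*4) = 7358 * 360 / 8192 = 323.3496

323.3496 degrees


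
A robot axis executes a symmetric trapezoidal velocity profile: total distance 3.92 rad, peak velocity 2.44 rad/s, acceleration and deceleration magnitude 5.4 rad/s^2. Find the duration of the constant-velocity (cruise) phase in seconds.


t_acc = v/a = 0.451852 s, d_acc = v^2/(2a) = 0.551259 rad each
d_cruise = 3.92 - 2*0.551259 = 2.817482 rad
t_cruise = d_cruise/v = 2.817482/2.44 = 1.1547

1.1547 s


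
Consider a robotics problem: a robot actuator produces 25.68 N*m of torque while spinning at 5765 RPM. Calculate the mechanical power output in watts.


omega = 5765 * 2*pi/60 = 603.709388 rad/s
P = tau * omega = 25.68 * 603.709388 = 15503.2571

15503.2571 W


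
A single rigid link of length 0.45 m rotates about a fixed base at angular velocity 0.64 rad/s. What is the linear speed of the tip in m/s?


v = L*omega = 0.45 * 0.64 = 0.2880

0.2880 m/s


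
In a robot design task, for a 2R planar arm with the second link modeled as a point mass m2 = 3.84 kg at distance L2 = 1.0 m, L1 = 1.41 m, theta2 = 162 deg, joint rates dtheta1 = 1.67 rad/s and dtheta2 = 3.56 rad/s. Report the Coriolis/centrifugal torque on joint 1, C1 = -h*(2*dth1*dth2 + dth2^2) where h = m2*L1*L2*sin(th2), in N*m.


h = m2*L1*L2*sin(th2) = 3.84*1.41*1.0*sin(162 deg) = 1.673142
C1 = -h*(2*1.67*3.56 + 3.56^2) = -1.673142*24.5640 = -41.0991

-41.0991 N*m


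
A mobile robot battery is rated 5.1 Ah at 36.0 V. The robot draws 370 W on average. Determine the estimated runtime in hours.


E = 5.1*36.0 = 183.6000 Wh
t = E/P = 183.6000/370 = 0.4962

0.4962 hours


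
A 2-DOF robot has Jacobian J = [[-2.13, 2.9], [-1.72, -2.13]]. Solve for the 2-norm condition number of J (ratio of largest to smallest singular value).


JJ^T eigenvalues: trace(JJ^T) = 20.4422, det(JJ^T) = det(J)^2 = 90.72372001
s_max^2 = (20.4422 + sqrt(54.98866080))/2 = 13.92881698
s_min^2 = (20.4422 - sqrt(54.98866080))/2 = 6.51338302
kappa = s_max/s_min = sqrt(13.92881698/6.51338302) = 1.4624

1.4624


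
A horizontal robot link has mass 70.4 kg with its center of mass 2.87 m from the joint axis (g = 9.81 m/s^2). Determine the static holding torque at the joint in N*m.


tau = m*g*L = 70.4 * 9.81 * 2.87 = 1982.0909

1982.0909 N*m


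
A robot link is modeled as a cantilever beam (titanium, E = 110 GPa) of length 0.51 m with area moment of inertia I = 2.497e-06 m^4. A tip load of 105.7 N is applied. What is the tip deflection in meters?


delta = F*L^3/(3*E*I) = 105.7*0.51^3/(3*1.100e+11*2.497e-06)
      = 14.0212107/824010 = 1.7016e-05

1.7016e-05 m


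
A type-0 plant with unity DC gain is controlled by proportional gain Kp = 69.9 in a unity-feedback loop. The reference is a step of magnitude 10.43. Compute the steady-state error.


e_ss = R/(1 + Kp) = 10.43/(1 + 69.9) = 10.43/70.9000 = 0.1471

0.1471


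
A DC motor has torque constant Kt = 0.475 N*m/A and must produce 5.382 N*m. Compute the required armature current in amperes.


I = tau / Kt = 5.382/0.475 = 11.3305

11.3305 A


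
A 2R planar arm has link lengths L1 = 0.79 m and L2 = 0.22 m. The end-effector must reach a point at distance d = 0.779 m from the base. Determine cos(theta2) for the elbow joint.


cos(th2) = (d^2 - L1^2 - L2^2)/(2*L1*L2) = (0.779^2 - 0.79^2 - 0.22^2)/(2*0.79*0.22) = -0.1889

-0.1889


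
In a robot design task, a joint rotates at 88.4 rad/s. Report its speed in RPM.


RPM = 88.4 * 60/(2*pi) = 844.1578

844.1578 RPM


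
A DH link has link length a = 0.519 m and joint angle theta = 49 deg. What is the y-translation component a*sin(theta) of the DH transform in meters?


a*sin(theta) = 0.519*sin(49 deg) = 0.3917

0.3917 m


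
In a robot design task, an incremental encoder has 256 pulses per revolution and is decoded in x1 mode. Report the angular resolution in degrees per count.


resolution = 360 / (PPR * 1) = 360 / 256 = 1.4062

1.4062 degrees


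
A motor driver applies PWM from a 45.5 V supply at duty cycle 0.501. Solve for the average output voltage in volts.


V_avg = V_supply * D = 45.5*0.501 = 22.7955

22.7955 V


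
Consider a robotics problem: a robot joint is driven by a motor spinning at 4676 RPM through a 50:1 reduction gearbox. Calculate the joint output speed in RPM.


omega_joint = omega_motor / N = 4676 / 50 = 93.5200

93.5200 RPM


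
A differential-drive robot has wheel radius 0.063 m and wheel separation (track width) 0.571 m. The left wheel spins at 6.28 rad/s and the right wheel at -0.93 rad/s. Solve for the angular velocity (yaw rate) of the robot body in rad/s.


omega = r*(wR - wL)/L = 0.063*(-0.93 - (6.28))/0.571 = -0.7955

-0.7955 rad/s


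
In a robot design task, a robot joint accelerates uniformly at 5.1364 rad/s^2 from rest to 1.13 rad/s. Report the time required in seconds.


t = delta_omega / alpha = 1.13 / 5.1364 = 0.2200

0.2200 s


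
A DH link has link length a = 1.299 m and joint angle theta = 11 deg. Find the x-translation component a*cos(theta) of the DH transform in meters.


a*cos(theta) = 1.299*cos(11 deg) = 1.2751

1.2751 m


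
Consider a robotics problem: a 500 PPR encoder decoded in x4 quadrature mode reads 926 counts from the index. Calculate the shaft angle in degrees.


angle = counts * 360 / (PPR*4) = 926 * 360 / 2000 = 166.6800

166.6800 degrees


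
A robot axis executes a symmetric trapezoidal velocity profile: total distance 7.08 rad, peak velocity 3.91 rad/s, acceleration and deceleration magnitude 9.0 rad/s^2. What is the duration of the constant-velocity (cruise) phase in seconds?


t_acc = v/a = 0.434444 s, d_acc = v^2/(2a) = 0.849339 rad each
d_cruise = 7.08 - 2*0.849339 = 5.381322 rad
t_cruise = d_cruise/v = 5.381322/3.91 = 1.3763

1.3763 s


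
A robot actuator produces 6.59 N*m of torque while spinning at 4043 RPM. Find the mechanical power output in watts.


omega = 4043 * 2*pi/60 = 423.381970 rad/s
P = tau * omega = 6.59 * 423.381970 = 2790.0872

2790.0872 W


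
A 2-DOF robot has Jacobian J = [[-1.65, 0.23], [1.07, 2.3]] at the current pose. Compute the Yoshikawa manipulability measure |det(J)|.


det(J) = -1.65*2.3 - (0.23)*(1.07) = -4.0411
|det(J)| = 4.0411

4.0411


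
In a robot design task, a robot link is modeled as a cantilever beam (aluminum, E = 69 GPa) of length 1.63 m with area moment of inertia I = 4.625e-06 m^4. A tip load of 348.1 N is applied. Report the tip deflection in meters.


delta = F*L^3/(3*E*I) = 348.1*1.63^3/(3*6.900e+10*4.625e-06)
      = 1507.5330307/957375 = 0.0016

0.0016 m


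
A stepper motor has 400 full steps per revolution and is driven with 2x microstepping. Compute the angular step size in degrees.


step = 360/(400*2) = 360/800 = 0.4500

0.4500 degrees


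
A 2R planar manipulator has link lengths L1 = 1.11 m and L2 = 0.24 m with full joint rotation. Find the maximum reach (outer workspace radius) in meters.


r_max = L1 + L2 = 1.11 + 0.24 = 1.3500

1.3500 m


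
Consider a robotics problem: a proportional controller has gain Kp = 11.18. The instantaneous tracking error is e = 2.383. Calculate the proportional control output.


u_P = Kp * e = 11.18 * 2.383 = 26.6419

26.6419


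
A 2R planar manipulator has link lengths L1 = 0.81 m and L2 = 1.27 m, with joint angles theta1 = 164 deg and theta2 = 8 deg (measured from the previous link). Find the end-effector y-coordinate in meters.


y = L1*sin(th1) + L2*sin(th1+th2) = 0.81*sin(164 deg) + 1.27*sin(172 deg) = 0.4000

0.4000 m


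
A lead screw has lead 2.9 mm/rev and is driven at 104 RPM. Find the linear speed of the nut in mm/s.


v = lead * (RPM/60) = 2.9*104/60 = 5.0267

5.0267 mm/s


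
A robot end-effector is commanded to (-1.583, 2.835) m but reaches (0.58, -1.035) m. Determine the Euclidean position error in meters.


dx = 0.58 - (-1.583) = 2.1630, dy = -1.035 - (2.835) = -3.8700
err = sqrt(4.678569 + 14.976900) = 4.4334

4.4334 m


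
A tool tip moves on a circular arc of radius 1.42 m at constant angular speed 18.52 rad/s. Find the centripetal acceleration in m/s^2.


a_c = omega^2 * r = 18.52^2 * 1.42 = 487.0464

487.0464 m/s^2


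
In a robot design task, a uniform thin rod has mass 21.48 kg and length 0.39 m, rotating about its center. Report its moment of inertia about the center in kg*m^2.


I = (1/12)*m*L^2 = (1/12)*21.48*0.39^2 = 0.2723

0.2723 kg*m^2


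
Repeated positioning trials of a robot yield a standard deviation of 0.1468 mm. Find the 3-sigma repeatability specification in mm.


repeatability = 3*sigma = 3*0.1468 = 0.4404

0.4404 mm


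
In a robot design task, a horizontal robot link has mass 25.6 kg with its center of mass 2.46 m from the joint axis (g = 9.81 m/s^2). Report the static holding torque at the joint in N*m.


tau = m*g*L = 25.6 * 9.81 * 2.46 = 617.7946

617.7946 N*m


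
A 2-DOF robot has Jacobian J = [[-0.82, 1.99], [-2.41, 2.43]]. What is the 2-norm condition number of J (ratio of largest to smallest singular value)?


JJ^T eigenvalues: trace(JJ^T) = 16.3455, det(JJ^T) = det(J)^2 = 7.85849089
s_max^2 = (16.3455 + sqrt(235.74140669))/2 = 15.84968635
s_min^2 = (16.3455 - sqrt(235.74140669))/2 = 0.49581365
kappa = s_max/s_min = sqrt(15.84968635/0.49581365) = 5.6539

5.6539


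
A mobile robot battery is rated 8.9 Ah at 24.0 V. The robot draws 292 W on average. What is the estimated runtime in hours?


E = 8.9*24.0 = 213.6000 Wh
t = E/P = 213.6000/292 = 0.7315

0.7315 hours


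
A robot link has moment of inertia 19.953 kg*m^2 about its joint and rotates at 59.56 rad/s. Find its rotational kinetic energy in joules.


KE = (1/2)*I*omega^2 = 0.5*19.953*59.56^2 = 35390.5723

35390.5723 J


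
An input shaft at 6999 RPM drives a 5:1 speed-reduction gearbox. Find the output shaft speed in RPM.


omega_out = omega_in / N = 6999 / 5 = 1399.8000

1399.8000 RPM


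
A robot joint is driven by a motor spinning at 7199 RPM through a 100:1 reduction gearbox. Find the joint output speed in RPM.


omega_joint = omega_motor / N = 7199 / 100 = 71.9900

71.9900 RPM


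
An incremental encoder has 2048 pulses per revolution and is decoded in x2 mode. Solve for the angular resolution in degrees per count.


resolution = 360 / (PPR * 2) = 360 / 4096 = 0.0879

0.0879 degrees


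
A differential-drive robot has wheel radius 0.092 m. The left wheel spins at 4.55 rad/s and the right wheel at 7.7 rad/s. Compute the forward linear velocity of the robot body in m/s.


v = r*(wR + wL)/2 = 0.092*(7.7 + 4.55)/2 = 0.5635

0.5635 m/s


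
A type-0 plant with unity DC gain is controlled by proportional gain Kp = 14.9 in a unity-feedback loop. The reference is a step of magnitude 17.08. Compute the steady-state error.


e_ss = R/(1 + Kp) = 17.08/(1 + 14.9) = 17.08/15.9000 = 1.0742

1.0742


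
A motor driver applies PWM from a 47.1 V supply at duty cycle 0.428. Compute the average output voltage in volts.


V_avg = V_supply * D = 47.1*0.428 = 20.1588

20.1588 V


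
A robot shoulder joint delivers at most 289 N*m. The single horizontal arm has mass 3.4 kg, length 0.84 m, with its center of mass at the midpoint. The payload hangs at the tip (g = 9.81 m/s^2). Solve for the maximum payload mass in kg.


tau_arm = m_arm*g*(L/2) = 3.4*9.81*0.84/2 = 14.0087 N*m
tau_payload = tau_max - tau_arm = 289 - 14.0087 = 274.9913
m_payload = tau_payload / (g*L) = 274.9913 / (9.81*0.84) = 33.3711

33.3711 kg


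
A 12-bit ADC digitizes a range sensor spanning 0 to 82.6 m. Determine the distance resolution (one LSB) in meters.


res = range / 2^n = 82.6/2^12 = 82.6/4096 = 0.0202

0.0202 m


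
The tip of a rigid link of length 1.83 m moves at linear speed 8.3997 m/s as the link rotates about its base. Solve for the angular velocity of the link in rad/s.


omega = v / L = 8.3997 / 1.83 = 4.5900

4.5900 rad/s


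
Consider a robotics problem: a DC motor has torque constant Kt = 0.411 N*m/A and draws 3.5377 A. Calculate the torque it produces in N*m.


tau = Kt * I = 0.411*3.5377 = 1.4540

1.4540 N*m


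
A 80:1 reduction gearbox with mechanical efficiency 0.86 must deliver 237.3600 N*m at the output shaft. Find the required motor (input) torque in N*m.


tau_in = tau_out / (N * eta) = 237.3600 / (80 * 0.86) = 3.4500

3.4500 N*m


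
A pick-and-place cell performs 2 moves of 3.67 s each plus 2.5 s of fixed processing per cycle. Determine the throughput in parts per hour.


T_cycle = 2*3.67 + 2.5 = 9.8400 s
rate = 3600/T = 365.8537

365.8537 parts/hour


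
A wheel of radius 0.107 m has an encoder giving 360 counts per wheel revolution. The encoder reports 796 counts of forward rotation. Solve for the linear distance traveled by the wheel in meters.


revs = 796/360 = 2.211111
d = revs * 2*pi*r = 2.211111 * 2*pi*0.107 = 1.4865

1.4865 m


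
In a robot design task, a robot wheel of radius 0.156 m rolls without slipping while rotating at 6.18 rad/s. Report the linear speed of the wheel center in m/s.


v = omega * r = 6.18 * 0.156 = 0.9641

0.9641 m/s


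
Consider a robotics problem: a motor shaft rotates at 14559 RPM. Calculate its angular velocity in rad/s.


omega = 14559 * 2*pi/60 = 1524.6149

1524.6149 rad/s


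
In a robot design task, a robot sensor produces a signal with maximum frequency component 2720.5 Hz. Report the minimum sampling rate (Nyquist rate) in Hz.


f_s,min = 2*f_max = 2*2720.5 = 5441.0000

5441.0000 Hz


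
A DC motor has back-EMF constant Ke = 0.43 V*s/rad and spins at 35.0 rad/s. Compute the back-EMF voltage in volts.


V_emf = Ke * omega = 0.43*35.0 = 15.0500

15.0500 V


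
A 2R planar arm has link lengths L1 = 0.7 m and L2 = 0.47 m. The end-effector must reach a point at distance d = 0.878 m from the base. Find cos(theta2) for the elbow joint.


cos(th2) = (d^2 - L1^2 - L2^2)/(2*L1*L2) = (0.878^2 - 0.7^2 - 0.47^2)/(2*0.7*0.47) = 0.0912

0.0912


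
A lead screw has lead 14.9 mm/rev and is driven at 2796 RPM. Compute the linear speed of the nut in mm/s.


v = lead * (RPM/60) = 14.9*2796/60 = 694.3400

694.3400 mm/s


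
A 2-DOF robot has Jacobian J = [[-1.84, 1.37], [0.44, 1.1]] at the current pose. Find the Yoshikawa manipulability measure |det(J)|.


det(J) = -1.84*1.1 - (1.37)*(0.44) = -2.6268
|det(J)| = 2.6268

2.6268


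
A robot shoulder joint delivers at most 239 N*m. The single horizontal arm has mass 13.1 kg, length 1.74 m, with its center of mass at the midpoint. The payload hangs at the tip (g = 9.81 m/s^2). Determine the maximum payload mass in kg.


tau_arm = m_arm*g*(L/2) = 13.1*9.81*1.74/2 = 111.8046 N*m
tau_payload = tau_max - tau_arm = 239 - 111.8046 = 127.1954
m_payload = tau_payload / (g*L) = 127.1954 / (9.81*1.74) = 7.4517

7.4517 kg


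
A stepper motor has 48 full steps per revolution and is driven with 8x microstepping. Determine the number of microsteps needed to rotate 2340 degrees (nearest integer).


step_size = 360/(48*8) = 360/384 = 0.937500 deg
n = 2340/(360/384) = 2340*384/360 = 2496

2496 steps


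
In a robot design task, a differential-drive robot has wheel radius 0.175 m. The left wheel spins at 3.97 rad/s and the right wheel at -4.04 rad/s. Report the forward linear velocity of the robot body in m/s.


v = r*(wR + wL)/2 = 0.175*(-4.04 + 3.97)/2 = -0.0061

-0.0061 m/s


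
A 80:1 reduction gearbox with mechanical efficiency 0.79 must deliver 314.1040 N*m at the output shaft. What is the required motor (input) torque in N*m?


tau_in = tau_out / (N * eta) = 314.1040 / (80 * 0.79) = 4.9700

4.9700 N*m


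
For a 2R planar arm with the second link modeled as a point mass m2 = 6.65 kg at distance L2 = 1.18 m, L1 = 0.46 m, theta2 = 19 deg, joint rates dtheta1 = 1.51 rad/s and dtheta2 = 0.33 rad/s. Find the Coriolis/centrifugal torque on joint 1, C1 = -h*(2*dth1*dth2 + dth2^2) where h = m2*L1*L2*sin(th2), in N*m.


h = m2*L1*L2*sin(th2) = 6.65*0.46*1.18*sin(19 deg) = 1.175177
C1 = -h*(2*1.51*0.33 + 0.33^2) = -1.175177*1.1055 = -1.2992

-1.2992 N*m


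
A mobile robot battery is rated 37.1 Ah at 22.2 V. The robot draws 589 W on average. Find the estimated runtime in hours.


E = 37.1*22.2 = 823.6200 Wh
t = E/P = 823.6200/589 = 1.3983

1.3983 hours


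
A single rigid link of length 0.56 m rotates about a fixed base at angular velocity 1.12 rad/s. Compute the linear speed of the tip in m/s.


v = L*omega = 0.56 * 1.12 = 0.6272

0.6272 m/s


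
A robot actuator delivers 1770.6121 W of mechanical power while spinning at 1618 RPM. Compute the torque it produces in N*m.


omega = 1618 * 2*pi/60 = 169.436564 rad/s
tau = P / omega = 1770.6121 / 169.436564 = 10.4500

10.4500 N*m


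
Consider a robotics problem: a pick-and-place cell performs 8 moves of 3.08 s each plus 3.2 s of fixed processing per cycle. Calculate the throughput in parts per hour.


T_cycle = 8*3.08 + 3.2 = 27.8400 s
rate = 3600/T = 129.3103

129.3103 parts/hour


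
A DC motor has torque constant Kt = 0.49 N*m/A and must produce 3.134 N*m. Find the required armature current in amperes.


I = tau / Kt = 3.134/0.49 = 6.3959

6.3959 A


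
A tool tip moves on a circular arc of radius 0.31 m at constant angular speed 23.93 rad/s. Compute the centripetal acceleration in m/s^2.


a_c = omega^2 * r = 23.93^2 * 0.31 = 177.5199

177.5199 m/s^2


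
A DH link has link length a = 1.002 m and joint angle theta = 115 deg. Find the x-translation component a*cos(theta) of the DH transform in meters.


a*cos(theta) = 1.002*cos(115 deg) = -0.4235

-0.4235 m


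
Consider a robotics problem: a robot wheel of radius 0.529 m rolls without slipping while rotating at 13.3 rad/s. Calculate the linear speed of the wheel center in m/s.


v = omega * r = 13.3 * 0.529 = 7.0357

7.0357 m/s


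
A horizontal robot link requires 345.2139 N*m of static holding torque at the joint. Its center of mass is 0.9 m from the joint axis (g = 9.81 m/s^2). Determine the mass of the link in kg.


m = tau / (g*L) = 345.2139 / (9.81 * 0.9) = 39.1000

39.1000 kg


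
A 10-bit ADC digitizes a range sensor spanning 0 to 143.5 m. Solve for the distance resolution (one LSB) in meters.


res = range / 2^n = 143.5/2^10 = 143.5/1024 = 0.1401

0.1401 m


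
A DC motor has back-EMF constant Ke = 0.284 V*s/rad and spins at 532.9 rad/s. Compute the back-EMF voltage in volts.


V_emf = Ke * omega = 0.284*532.9 = 151.3436

151.3436 V


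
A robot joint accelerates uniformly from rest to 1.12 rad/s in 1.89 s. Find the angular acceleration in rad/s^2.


alpha = delta_omega / t = 1.12 / 1.89 = 0.5926

0.5926 rad/s^2


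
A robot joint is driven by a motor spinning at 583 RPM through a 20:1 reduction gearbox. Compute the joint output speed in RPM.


omega_joint = omega_motor / N = 583 / 20 = 29.1500

29.1500 RPM


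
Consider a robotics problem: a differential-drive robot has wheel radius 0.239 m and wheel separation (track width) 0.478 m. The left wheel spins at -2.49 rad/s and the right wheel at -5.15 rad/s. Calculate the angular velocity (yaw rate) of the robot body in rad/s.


omega = r*(wR - wL)/L = 0.239*(-5.15 - (-2.49))/0.478 = -1.3300

-1.3300 rad/s


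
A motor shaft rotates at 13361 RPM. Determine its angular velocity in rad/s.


omega = 13361 * 2*pi/60 = 1399.1606

1399.1606 rad/s


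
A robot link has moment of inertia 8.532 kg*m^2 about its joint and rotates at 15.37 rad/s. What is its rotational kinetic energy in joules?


KE = (1/2)*I*omega^2 = 0.5*8.532*15.37^2 = 1007.7866

1007.7866 J


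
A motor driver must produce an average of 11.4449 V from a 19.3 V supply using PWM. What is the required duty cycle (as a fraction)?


D = V_avg/V_supply = 11.4449/19.3 = 0.5930

0.5930


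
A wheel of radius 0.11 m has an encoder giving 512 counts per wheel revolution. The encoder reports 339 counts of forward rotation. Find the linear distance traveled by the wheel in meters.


revs = 339/512 = 0.662109
d = revs * 2*pi*r = 0.662109 * 2*pi*0.11 = 0.4576

0.4576 m


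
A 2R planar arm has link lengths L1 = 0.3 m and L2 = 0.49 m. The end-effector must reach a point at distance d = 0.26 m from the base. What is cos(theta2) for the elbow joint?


cos(th2) = (d^2 - L1^2 - L2^2)/(2*L1*L2) = (0.26^2 - 0.3^2 - 0.49^2)/(2*0.3*0.49) = -0.8929

-0.8929


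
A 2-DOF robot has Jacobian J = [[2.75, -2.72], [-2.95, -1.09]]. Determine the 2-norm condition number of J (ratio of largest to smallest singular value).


JJ^T eigenvalues: trace(JJ^T) = 24.8515, det(JJ^T) = det(J)^2 = 121.47346225
s_max^2 = (24.8515 + sqrt(131.70320325))/2 = 18.16385080
s_min^2 = (24.8515 - sqrt(131.70320325))/2 = 6.68764920
kappa = s_max/s_min = sqrt(18.16385080/6.68764920) = 1.6480

1.6480


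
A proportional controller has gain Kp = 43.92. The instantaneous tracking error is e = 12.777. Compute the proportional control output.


u_P = Kp * e = 43.92 * 12.777 = 561.1658

561.1658


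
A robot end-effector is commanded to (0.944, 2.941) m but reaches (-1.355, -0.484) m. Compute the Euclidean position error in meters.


dx = -1.355 - (0.944) = -2.2990, dy = -0.484 - (2.941) = -3.4250
err = sqrt(5.285401 + 11.730625) = 4.1250

4.1250 m


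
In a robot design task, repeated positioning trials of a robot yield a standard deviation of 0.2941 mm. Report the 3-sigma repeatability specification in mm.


repeatability = 3*sigma = 3*0.2941 = 0.8823

0.8823 mm


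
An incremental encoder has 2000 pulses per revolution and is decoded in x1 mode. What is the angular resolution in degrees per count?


resolution = 360 / (PPR * 1) = 360 / 2000 = 0.1800

0.1800 degrees


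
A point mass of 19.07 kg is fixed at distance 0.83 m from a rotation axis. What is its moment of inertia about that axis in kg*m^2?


I = m*r^2 = 19.07*0.83^2 = 13.1373

13.1373 kg*m^2


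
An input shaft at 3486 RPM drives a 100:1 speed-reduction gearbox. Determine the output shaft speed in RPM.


omega_out = omega_in / N = 3486 / 100 = 34.8600

34.8600 RPM


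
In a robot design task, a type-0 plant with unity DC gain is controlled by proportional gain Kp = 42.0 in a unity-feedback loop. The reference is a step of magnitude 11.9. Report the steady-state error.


e_ss = R/(1 + Kp) = 11.9/(1 + 42.0) = 11.9/43.0000 = 0.2767

0.2767


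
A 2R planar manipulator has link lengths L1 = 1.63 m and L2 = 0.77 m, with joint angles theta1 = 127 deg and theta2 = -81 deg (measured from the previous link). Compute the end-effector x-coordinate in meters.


x = L1*cos(th1) + L2*cos(th1+th2) = 1.63*cos(127 deg) + 0.77*cos(46 deg) = -0.4461

-0.4461 m


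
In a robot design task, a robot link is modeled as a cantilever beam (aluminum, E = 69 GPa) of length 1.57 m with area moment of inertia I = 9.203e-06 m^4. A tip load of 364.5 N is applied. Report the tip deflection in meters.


delta = F*L^3/(3*E*I) = 364.5*1.57^3/(3*6.900e+10*9.203e-06)
      = 1410.5759985/1905021 = 7.4045e-04

7.4045e-04 m


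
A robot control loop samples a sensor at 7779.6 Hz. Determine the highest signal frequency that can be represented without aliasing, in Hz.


f_max = f_s/2 = 7779.6/2 = 3889.8000

3889.8000 Hz


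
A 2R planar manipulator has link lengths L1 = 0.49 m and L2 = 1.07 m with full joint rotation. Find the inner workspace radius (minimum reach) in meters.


r_min = |L1 - L2| = |0.49 - 1.07| = 0.5800

0.5800 m


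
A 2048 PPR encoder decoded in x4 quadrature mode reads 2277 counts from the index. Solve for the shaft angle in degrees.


angle = counts * 360 / (PPR*4) = 2277 * 360 / 8192 = 100.0635

100.0635 degrees


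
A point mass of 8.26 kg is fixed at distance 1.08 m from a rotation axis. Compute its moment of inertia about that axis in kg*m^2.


I = m*r^2 = 8.26*1.08^2 = 9.6345

9.6345 kg*m^2


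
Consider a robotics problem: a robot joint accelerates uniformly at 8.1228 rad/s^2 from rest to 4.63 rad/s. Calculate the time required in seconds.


t = delta_omega / alpha = 4.63 / 8.1228 = 0.5700

0.5700 s


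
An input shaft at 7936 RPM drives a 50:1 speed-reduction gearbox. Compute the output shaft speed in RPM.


omega_out = omega_in / N = 7936 / 50 = 158.7200

158.7200 RPM


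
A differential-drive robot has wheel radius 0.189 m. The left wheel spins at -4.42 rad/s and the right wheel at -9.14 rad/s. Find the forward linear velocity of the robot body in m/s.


v = r*(wR + wL)/2 = 0.189*(-9.14 + -4.42)/2 = -1.2814

-1.2814 m/s


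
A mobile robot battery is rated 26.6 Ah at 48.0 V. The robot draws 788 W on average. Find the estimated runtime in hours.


E = 26.6*48.0 = 1276.8000 Wh
t = E/P = 1276.8000/788 = 1.6203

1.6203 hours


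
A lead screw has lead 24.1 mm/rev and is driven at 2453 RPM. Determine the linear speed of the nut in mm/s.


v = lead * (RPM/60) = 24.1*2453/60 = 985.2883

985.2883 mm/s


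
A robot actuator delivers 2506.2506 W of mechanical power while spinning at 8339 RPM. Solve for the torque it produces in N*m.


omega = 8339 * 2*pi/60 = 873.258038 rad/s
tau = P / omega = 2506.2506 / 873.258038 = 2.8700

2.8700 N*m


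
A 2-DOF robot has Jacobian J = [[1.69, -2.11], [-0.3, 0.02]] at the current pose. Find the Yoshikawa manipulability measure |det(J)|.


det(J) = 1.69*0.02 - (-2.11)*(-0.3) = -0.5992
|det(J)| = 0.5992

0.5992


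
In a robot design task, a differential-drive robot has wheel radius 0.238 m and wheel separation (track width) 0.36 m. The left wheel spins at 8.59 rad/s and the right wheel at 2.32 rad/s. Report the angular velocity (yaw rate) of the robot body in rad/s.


omega = r*(wR - wL)/L = 0.238*(2.32 - (8.59))/0.36 = -4.1452

-4.1452 rad/s


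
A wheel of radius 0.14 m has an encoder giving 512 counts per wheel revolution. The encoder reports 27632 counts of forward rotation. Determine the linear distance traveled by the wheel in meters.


revs = 27632/512 = 53.968750
d = revs * 2*pi*r = 53.968750 * 2*pi*0.14 = 47.4734

47.4734 m


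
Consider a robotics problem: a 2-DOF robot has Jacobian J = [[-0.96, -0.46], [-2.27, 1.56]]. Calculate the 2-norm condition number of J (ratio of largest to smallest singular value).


JJ^T eigenvalues: trace(JJ^T) = 8.7197, det(JJ^T) = det(J)^2 = 6.46074724
s_max^2 = (8.7197 + sqrt(50.19017913))/2 = 7.90210137
s_min^2 = (8.7197 - sqrt(50.19017913))/2 = 0.81759863
kappa = s_max/s_min = sqrt(7.90210137/0.81759863) = 3.1089

3.1089


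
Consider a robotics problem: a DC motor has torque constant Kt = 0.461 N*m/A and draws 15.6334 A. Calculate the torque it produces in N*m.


tau = Kt * I = 0.461*15.6334 = 7.2070

7.2070 N*m


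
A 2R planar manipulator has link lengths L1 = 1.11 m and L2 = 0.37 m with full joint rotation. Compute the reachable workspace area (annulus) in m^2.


r_max = L1 + L2 = 1.4800, r_min = |L1 - L2| = 0.7400
A = pi*(r_max^2 - r_min^2) = pi*(2.1904 - 0.5476) = 5.1610

5.1610 m^2


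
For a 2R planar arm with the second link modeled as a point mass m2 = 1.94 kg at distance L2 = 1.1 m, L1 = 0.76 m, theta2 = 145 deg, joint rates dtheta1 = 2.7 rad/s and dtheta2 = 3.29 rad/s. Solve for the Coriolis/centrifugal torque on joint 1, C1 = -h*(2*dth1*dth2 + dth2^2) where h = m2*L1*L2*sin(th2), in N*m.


h = m2*L1*L2*sin(th2) = 1.94*0.76*1.1*sin(145 deg) = 0.930249
C1 = -h*(2*2.7*3.29 + 3.29^2) = -0.930249*28.5901 = -26.5959

-26.5959 N*m


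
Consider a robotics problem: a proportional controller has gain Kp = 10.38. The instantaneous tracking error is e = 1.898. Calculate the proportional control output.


u_P = Kp * e = 10.38 * 1.898 = 19.7012

19.7012


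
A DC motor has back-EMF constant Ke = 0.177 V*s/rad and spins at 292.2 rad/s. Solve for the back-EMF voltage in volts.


V_emf = Ke * omega = 0.177*292.2 = 51.7194

51.7194 V


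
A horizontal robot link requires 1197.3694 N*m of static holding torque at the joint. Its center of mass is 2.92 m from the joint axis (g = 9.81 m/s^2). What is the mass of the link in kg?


m = tau / (g*L) = 1197.3694 / (9.81 * 2.92) = 41.8000

41.8000 kg


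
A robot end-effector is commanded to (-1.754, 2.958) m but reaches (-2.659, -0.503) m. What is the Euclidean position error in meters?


dx = -2.659 - (-1.754) = -0.9050, dy = -0.503 - (2.958) = -3.4610
err = sqrt(0.819025 + 11.978521) = 3.5774

3.5774 m


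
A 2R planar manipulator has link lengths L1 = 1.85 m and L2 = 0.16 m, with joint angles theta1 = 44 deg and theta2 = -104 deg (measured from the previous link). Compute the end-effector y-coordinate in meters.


y = L1*sin(th1) + L2*sin(th1+th2) = 1.85*sin(44 deg) + 0.16*sin(-60 deg) = 1.1466

1.1466 m


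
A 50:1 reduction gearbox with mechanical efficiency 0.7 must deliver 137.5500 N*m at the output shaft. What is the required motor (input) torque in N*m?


tau_in = tau_out / (N * eta) = 137.5500 / (50 * 0.7) = 3.9300

3.9300 N*m
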